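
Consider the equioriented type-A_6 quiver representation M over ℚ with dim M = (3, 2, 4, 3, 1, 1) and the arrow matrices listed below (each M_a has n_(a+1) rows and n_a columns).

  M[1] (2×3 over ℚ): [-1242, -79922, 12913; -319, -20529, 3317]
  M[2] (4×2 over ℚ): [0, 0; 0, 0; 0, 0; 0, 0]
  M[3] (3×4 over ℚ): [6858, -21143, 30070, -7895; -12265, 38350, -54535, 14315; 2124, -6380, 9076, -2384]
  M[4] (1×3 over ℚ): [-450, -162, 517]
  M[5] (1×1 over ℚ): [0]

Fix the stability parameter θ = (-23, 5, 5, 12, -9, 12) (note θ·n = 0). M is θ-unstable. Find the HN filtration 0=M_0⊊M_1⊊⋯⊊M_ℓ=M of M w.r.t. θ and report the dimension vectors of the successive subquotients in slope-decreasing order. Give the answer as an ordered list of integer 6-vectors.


Via rank(M_{q-1}∘⋯∘M_p): M ≅ I[1,1], I[1,2]^2, I[3,3]^2, I[3,4], I[3,5], I[4,4], I[6,6].
μ_θ-semistable layers: μ^(1)=12; μ^(2)=5; μ^(3)=8/3; μ^(4)=-23

((0, 0, 0, 2, 0, 1); (0, 2, 3, 0, 0, 0); (0, 0, 1, 1, 1, 0); (3, 0, 0, 0, 0, 0))


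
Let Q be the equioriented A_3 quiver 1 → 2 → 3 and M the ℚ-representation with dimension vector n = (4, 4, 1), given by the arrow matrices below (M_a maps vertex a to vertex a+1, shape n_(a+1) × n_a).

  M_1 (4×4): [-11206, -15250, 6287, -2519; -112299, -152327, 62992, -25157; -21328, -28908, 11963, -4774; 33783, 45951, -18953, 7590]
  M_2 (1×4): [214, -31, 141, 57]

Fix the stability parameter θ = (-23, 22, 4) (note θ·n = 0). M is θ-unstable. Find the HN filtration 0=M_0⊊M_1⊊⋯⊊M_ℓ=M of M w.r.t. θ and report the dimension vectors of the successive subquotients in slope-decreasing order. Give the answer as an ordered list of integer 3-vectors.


Interval decomposition of M: I[1,1], I[1,2]^2, I[1,3], I[2,2].
HN type (ℓ=3): μ^(1)=22; μ^(2)=13; μ^(3)=-23

((0, 3, 0); (0, 1, 1); (4, 0, 0))


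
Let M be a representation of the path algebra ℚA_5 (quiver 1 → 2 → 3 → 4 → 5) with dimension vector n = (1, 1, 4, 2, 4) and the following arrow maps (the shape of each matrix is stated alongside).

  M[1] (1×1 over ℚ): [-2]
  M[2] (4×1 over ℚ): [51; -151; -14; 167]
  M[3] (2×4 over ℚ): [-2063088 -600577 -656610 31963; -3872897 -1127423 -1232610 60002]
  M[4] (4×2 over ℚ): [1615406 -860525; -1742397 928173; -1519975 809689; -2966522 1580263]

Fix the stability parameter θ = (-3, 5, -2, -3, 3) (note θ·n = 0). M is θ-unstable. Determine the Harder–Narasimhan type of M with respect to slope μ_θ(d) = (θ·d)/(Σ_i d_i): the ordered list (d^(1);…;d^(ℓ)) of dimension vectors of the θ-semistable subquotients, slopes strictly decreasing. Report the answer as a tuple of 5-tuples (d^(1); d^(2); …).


Via rank(M_{q-1}∘⋯∘M_p): M ≅ I[1,3], I[3,3], I[3,5]^2, I[5,5]^2.
μ_θ-semistable layers: μ^(1)=3; μ^(2)=3/2; μ^(3)=-2; μ^(4)=-5/2; μ^(5)=-3

((0, 0, 0, 0, 4); (0, 1, 1, 0, 0); (0, 0, 1, 0, 0); (0, 0, 2, 2, 0); (1, 0, 0, 0, 0))


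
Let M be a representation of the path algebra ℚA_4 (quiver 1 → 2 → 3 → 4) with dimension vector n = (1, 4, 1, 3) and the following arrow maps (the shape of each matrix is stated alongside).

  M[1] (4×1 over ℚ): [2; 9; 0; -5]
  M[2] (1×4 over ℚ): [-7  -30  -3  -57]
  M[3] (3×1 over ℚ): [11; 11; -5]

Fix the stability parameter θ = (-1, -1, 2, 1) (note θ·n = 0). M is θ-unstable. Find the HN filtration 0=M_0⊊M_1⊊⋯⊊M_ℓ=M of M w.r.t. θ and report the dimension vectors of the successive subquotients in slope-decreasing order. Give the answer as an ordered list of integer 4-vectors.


Barcode: M ≅ I[1,4], I[2,2]^3, I[4,4]^2. HN layers by μ_θ (3 steps, strictly decreasing):
  μ^(1)=3/2; μ^(2)=1; μ^(3)=-1

((0, 0, 1, 1); (0, 0, 0, 2); (1, 4, 0, 0))


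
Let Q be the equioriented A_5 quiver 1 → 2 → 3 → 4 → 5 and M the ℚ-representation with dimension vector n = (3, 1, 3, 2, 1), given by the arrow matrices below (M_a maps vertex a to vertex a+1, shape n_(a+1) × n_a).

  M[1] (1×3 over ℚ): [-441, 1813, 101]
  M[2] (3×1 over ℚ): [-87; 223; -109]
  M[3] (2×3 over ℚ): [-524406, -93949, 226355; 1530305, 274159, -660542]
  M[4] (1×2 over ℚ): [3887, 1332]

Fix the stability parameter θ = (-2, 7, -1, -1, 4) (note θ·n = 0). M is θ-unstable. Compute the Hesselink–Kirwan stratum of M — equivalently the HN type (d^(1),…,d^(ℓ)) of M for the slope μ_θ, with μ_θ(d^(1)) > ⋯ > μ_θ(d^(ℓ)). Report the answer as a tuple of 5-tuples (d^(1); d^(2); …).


Interval decomposition of M: I[1,1]^2, I[1,3], I[3,4], I[3,5].
HN type (ℓ=4): μ^(1)=4; μ^(2)=3; μ^(3)=-1; μ^(4)=-2

((0, 0, 0, 0, 1); (0, 1, 1, 0, 0); (0, 0, 2, 2, 0); (3, 0, 0, 0, 0))


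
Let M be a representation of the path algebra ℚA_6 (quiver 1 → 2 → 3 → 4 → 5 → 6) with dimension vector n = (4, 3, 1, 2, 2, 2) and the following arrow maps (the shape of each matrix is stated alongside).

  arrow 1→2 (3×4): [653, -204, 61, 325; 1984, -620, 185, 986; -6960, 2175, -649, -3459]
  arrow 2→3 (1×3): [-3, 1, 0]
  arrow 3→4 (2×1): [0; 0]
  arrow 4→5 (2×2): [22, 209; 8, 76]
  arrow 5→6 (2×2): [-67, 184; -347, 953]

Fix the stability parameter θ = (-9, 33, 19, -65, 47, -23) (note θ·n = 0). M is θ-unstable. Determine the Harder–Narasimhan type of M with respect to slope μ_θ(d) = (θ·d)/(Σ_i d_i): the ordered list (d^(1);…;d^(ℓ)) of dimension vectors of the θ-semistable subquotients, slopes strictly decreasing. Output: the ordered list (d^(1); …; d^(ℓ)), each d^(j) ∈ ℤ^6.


Barcode: M ≅ I[1,1], I[1,2]^2, I[1,3], I[4,4], I[4,6], I[5,6]. HN layers by μ_θ (5 steps, strictly decreasing):
  μ^(1)=33; μ^(2)=26; μ^(3)=12; μ^(4)=-9; μ^(5)=-65

((0, 2, 0, 0, 0, 0); (0, 1, 1, 0, 0, 0); (0, 0, 0, 0, 2, 2); (4, 0, 0, 0, 0, 0); (0, 0, 0, 2, 0, 0))


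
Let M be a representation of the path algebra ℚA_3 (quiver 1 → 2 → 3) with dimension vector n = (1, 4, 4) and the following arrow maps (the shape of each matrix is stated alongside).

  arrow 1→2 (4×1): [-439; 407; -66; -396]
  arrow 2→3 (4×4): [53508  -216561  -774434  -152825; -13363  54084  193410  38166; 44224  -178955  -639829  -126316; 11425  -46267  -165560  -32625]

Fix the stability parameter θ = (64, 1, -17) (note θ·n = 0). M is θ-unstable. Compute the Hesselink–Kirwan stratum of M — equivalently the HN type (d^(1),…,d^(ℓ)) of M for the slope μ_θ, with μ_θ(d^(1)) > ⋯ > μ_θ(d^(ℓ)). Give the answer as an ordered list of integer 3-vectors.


Via rank(M_{q-1}∘⋯∘M_p): M ≅ I[1,3], I[2,3]^3.
μ_θ-semistable layers: μ^(1)=16; μ^(2)=-8

((1, 1, 1); (0, 3, 3))


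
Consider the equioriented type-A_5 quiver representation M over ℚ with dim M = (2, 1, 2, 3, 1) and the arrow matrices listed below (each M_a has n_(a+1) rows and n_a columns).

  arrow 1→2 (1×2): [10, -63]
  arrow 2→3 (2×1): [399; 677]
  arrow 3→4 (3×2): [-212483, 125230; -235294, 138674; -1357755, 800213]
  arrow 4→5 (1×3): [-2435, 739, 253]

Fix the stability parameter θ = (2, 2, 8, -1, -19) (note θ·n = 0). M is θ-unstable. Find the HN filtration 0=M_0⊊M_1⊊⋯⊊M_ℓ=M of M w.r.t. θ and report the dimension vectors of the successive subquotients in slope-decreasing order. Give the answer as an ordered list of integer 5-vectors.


Via rank(M_{q-1}∘⋯∘M_p): M ≅ I[1,1], I[1,5], I[3,4], I[4,4].
μ_θ-semistable layers: μ^(1)=7/2; μ^(2)=2; μ^(3)=-1; μ^(4)=-8/5

((0, 0, 1, 1, 0); (1, 0, 0, 0, 0); (0, 0, 0, 1, 0); (1, 1, 1, 1, 1))


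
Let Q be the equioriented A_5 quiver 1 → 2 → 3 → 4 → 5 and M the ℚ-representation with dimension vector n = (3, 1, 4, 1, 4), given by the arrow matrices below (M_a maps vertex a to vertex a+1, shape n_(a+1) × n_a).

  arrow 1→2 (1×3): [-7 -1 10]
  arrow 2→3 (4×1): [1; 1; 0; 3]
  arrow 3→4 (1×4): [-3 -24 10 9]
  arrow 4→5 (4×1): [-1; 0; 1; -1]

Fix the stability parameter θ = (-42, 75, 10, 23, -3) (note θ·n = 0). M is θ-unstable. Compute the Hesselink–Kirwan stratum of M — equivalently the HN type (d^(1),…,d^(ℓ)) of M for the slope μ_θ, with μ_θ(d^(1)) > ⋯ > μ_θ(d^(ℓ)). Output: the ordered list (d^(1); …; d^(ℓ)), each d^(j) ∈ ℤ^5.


Barcode: M ≅ I[1,1]^2, I[1,3], I[3,3]^2, I[3,5], I[5,5]^3. HN layers by μ_θ (4 steps, strictly decreasing):
  μ^(1)=85/2; μ^(2)=10; μ^(3)=-3; μ^(4)=-42

((0, 1, 1, 0, 0); (0, 0, 3, 1, 1); (0, 0, 0, 0, 3); (3, 0, 0, 0, 0))


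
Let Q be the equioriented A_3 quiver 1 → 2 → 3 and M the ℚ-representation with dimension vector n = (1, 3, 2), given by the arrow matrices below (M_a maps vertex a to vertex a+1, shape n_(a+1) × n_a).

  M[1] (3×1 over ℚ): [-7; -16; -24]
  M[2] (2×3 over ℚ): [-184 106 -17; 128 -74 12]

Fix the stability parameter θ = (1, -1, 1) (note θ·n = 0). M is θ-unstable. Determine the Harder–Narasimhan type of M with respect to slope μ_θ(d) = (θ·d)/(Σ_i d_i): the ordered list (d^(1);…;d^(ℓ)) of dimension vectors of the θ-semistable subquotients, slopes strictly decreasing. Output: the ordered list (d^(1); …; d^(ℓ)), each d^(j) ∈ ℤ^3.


Interval decomposition of M: I[1,2], I[2,3]^2.
HN type (ℓ=3): μ^(1)=1; μ^(2)=0; μ^(3)=-1

((0, 0, 2); (1, 1, 0); (0, 2, 0))


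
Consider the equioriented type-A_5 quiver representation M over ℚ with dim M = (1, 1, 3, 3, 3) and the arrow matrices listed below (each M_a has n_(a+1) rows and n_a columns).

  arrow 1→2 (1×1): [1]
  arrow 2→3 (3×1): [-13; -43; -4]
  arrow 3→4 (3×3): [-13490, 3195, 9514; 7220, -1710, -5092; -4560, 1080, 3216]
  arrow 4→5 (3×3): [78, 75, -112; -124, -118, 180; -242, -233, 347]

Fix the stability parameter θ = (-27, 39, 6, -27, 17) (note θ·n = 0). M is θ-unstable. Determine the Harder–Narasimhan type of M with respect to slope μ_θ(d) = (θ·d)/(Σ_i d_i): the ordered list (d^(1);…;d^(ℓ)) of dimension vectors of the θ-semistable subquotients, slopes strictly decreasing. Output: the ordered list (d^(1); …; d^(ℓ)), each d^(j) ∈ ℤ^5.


Barcode: M ≅ I[1,4], I[3,3]^2, I[4,5]^2, I[5,5]. HN layers by μ_θ (3 steps, strictly decreasing):
  μ^(1)=17; μ^(2)=6; μ^(3)=-27

((0, 0, 0, 0, 3); (0, 1, 3, 1, 0); (1, 0, 0, 2, 0))


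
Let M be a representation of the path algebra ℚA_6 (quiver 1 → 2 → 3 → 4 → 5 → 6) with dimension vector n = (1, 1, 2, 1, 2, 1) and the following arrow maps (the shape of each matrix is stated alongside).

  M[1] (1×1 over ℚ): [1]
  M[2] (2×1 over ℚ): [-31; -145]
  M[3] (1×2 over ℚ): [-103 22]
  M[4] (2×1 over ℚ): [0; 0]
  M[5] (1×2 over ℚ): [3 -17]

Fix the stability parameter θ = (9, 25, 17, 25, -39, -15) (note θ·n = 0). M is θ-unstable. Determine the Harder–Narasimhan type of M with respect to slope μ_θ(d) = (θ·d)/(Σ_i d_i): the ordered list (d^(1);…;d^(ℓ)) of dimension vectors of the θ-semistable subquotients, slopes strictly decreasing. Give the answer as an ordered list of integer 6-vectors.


Barcode: M ≅ I[1,4], I[3,3], I[5,5], I[5,6]. HN layers by μ_θ (6 steps, strictly decreasing):
  μ^(1)=25; μ^(2)=21; μ^(3)=17; μ^(4)=9; μ^(5)=-15; μ^(6)=-39

((0, 0, 0, 1, 0, 0); (0, 1, 1, 0, 0, 0); (0, 0, 1, 0, 0, 0); (1, 0, 0, 0, 0, 0); (0, 0, 0, 0, 0, 1); (0, 0, 0, 0, 2, 0))


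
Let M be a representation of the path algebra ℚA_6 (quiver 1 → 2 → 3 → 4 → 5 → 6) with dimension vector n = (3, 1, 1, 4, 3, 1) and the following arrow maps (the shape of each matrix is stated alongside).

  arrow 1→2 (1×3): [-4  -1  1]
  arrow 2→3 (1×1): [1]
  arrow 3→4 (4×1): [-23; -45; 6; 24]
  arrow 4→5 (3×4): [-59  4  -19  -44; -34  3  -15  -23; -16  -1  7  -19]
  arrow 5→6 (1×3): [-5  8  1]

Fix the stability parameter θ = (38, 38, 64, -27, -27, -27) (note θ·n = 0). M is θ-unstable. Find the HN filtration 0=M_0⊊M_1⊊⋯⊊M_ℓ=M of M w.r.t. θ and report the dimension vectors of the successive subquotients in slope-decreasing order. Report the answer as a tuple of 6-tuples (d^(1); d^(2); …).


Interval decomposition of M: I[1,1]^2, I[1,6], I[4,4]^2, I[4,5], I[5,5].
HN type (ℓ=3): μ^(1)=38; μ^(2)=59/6; μ^(3)=-27

((2, 0, 0, 0, 0, 0); (1, 1, 1, 1, 1, 1); (0, 0, 0, 3, 2, 0))


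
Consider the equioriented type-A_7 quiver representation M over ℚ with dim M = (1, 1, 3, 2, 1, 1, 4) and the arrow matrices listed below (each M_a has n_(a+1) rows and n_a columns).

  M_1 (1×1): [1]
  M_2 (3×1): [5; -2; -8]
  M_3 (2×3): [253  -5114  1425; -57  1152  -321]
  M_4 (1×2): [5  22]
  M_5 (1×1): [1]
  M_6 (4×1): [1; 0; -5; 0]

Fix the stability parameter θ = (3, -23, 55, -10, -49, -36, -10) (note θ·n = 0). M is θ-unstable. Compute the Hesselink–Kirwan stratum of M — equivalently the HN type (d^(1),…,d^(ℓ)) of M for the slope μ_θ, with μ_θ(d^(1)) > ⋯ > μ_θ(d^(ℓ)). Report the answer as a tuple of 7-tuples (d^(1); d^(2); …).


Interval decomposition of M: I[1,7], I[3,3], I[3,4], I[7,7]^3.
HN type (ℓ=3): μ^(1)=55; μ^(2)=45/2; μ^(3)=-10

((0, 0, 1, 0, 0, 0, 0); (0, 0, 1, 1, 0, 0, 0); (1, 1, 1, 1, 1, 1, 4))


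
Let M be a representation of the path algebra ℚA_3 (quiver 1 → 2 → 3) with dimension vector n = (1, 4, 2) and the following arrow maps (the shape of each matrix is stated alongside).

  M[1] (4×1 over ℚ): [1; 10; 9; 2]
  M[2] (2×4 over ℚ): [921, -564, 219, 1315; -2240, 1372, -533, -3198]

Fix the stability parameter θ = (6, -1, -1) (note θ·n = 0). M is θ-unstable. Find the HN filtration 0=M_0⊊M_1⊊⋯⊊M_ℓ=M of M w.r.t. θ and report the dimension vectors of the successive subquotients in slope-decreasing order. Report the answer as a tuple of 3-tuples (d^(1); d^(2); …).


Via rank(M_{q-1}∘⋯∘M_p): M ≅ I[1,3], I[2,2]^2, I[2,3].
μ_θ-semistable layers: μ^(1)=4/3; μ^(2)=-1

((1, 1, 1); (0, 3, 1))


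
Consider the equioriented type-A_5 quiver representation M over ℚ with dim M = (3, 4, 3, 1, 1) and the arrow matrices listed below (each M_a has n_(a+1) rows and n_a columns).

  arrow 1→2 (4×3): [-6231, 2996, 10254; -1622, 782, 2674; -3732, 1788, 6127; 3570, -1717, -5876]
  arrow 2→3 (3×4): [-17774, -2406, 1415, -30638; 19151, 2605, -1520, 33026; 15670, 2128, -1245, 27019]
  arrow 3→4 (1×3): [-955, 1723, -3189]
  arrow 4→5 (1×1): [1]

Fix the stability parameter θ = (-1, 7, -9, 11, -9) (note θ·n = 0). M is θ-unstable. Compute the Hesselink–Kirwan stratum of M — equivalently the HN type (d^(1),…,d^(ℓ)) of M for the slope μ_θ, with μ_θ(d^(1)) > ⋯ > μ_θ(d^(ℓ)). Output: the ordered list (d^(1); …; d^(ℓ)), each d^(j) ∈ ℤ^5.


Via rank(M_{q-1}∘⋯∘M_p): M ≅ I[1,3]^2, I[1,5], I[2,2].
μ_θ-semistable layers: μ^(1)=7; μ^(2)=1; μ^(3)=-1

((0, 1, 0, 0, 0); (0, 0, 0, 1, 1); (3, 3, 3, 0, 0))


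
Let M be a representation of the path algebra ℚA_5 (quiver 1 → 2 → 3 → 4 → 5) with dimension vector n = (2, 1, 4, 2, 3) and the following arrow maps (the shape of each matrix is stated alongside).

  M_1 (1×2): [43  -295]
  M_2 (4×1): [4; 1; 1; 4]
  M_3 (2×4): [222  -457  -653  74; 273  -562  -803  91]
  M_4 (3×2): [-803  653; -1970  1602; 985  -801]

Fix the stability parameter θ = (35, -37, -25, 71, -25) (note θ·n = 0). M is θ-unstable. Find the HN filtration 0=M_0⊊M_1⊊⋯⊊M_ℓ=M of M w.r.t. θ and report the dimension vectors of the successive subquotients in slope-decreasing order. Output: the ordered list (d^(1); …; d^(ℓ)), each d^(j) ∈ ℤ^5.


Barcode: M ≅ I[1,1], I[1,5], I[3,3]^2, I[3,5], I[5,5]. HN layers by μ_θ (4 steps, strictly decreasing):
  μ^(1)=35; μ^(2)=23; μ^(3)=-9; μ^(4)=-25

((1, 0, 0, 0, 0); (0, 0, 0, 2, 2); (1, 1, 1, 0, 0); (0, 0, 3, 0, 1))


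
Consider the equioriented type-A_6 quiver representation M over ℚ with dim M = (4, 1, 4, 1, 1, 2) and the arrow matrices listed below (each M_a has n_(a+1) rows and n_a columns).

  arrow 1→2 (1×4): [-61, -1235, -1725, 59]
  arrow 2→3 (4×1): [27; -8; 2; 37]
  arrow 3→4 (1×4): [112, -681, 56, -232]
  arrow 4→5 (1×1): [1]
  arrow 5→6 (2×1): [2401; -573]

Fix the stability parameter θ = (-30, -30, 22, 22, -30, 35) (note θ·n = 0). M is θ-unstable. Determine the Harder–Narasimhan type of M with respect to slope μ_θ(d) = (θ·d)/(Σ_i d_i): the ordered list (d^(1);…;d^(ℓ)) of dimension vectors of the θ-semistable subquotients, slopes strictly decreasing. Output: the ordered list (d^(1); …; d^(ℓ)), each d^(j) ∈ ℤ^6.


Interval decomposition of M: I[1,1]^3, I[1,3], I[3,3]^2, I[3,6], I[6,6].
HN type (ℓ=4): μ^(1)=35; μ^(2)=22; μ^(3)=14/3; μ^(4)=-30

((0, 0, 0, 0, 0, 2); (0, 0, 3, 0, 0, 0); (0, 0, 1, 1, 1, 0); (4, 1, 0, 0, 0, 0))


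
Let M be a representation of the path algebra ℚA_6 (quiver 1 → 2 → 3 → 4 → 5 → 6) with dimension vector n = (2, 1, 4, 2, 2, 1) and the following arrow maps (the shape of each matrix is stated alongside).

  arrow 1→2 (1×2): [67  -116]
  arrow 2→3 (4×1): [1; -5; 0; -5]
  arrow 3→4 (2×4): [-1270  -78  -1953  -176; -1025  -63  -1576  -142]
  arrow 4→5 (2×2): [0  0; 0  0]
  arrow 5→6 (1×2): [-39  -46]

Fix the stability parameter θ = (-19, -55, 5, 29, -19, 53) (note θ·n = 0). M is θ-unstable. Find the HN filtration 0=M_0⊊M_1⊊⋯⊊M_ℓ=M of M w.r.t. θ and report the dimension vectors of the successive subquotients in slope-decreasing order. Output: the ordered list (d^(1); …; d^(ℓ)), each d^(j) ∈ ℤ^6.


Barcode: M ≅ I[1,1], I[1,3], I[3,3], I[3,4]^2, I[5,5], I[5,6]. HN layers by μ_θ (5 steps, strictly decreasing):
  μ^(1)=53; μ^(2)=29; μ^(3)=5; μ^(4)=-19; μ^(5)=-37

((0, 0, 0, 0, 0, 1); (0, 0, 0, 2, 0, 0); (0, 0, 4, 0, 0, 0); (1, 0, 0, 0, 2, 0); (1, 1, 0, 0, 0, 0))


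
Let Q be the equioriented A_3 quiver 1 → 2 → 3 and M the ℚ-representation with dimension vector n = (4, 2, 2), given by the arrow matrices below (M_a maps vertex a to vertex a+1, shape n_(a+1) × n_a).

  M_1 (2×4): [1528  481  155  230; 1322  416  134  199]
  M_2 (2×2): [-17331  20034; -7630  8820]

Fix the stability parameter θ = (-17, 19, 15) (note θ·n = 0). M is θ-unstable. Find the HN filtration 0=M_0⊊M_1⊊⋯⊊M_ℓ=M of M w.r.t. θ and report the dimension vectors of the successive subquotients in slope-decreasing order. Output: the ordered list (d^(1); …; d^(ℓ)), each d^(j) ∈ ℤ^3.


Barcode: M ≅ I[1,1]^2, I[1,2], I[1,3], I[3,3]. HN layers by μ_θ (4 steps, strictly decreasing):
  μ^(1)=19; μ^(2)=17; μ^(3)=15; μ^(4)=-17

((0, 1, 0); (0, 1, 1); (0, 0, 1); (4, 0, 0))


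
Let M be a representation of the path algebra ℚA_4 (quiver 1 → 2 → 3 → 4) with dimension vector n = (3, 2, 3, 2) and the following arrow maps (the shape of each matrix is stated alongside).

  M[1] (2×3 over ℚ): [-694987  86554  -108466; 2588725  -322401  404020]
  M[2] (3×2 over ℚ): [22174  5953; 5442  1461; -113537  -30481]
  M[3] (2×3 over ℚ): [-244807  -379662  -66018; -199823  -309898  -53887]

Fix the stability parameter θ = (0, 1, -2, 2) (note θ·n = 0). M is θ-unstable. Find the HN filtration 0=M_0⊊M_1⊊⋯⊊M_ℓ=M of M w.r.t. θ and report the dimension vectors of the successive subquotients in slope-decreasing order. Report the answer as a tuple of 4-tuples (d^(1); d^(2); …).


Via rank(M_{q-1}∘⋯∘M_p): M ≅ I[1,1], I[1,4]^2, I[3,3].
μ_θ-semistable layers: μ^(1)=2; μ^(2)=0; μ^(3)=-1/3; μ^(4)=-2

((0, 0, 0, 2); (1, 0, 0, 0); (2, 2, 2, 0); (0, 0, 1, 0))


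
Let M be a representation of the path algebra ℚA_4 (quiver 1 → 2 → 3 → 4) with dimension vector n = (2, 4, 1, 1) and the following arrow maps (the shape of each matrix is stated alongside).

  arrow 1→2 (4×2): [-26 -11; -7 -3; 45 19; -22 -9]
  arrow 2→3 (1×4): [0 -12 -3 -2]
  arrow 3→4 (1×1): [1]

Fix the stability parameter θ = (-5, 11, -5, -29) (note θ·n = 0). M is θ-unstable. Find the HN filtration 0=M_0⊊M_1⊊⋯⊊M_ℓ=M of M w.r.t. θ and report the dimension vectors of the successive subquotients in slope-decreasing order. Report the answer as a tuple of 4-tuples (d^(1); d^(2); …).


Interval decomposition of M: I[1,2], I[1,4], I[2,2]^2.
HN type (ℓ=3): μ^(1)=11; μ^(2)=-5; μ^(3)=-7

((0, 3, 0, 0); (1, 0, 0, 0); (1, 1, 1, 1))


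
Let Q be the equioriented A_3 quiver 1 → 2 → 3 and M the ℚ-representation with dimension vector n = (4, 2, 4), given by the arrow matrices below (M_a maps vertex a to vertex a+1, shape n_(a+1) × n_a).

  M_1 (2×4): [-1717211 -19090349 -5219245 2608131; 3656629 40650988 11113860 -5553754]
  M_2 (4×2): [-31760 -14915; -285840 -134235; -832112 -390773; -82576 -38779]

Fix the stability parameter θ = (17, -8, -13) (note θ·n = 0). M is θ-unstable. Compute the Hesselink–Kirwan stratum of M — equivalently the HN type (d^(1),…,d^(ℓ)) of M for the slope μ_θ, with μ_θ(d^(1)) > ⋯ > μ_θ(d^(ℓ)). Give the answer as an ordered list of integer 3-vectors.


Via rank(M_{q-1}∘⋯∘M_p): M ≅ I[1,1]^2, I[1,2], I[1,3], I[3,3]^3.
μ_θ-semistable layers: μ^(1)=17; μ^(2)=9/2; μ^(3)=-4/3; μ^(4)=-13

((2, 0, 0); (1, 1, 0); (1, 1, 1); (0, 0, 3))


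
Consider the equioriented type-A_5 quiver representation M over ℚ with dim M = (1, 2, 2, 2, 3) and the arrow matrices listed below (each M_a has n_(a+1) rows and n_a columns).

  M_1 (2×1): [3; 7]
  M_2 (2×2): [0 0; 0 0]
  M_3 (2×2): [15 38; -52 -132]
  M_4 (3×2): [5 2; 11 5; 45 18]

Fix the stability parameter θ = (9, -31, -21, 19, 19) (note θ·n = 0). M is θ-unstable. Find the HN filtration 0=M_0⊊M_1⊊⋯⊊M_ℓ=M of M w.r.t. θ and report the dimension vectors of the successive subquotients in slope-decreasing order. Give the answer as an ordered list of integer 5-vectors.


Interval decomposition of M: I[1,2], I[2,2], I[3,5]^2, I[5,5].
HN type (ℓ=4): μ^(1)=19; μ^(2)=-11; μ^(3)=-21; μ^(4)=-31

((0, 0, 0, 2, 3); (1, 1, 0, 0, 0); (0, 0, 2, 0, 0); (0, 1, 0, 0, 0))


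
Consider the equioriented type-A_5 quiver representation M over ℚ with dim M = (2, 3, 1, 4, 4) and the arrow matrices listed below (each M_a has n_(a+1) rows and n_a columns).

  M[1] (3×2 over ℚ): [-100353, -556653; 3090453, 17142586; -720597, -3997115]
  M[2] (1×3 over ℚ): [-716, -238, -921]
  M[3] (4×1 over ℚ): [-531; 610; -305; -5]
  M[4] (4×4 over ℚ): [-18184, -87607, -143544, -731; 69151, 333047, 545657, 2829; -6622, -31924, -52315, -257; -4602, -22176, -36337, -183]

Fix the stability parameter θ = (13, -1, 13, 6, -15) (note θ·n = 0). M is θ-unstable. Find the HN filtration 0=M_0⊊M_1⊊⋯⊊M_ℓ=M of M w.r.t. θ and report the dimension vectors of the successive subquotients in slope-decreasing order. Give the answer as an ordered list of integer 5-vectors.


Interval decomposition of M: I[1,2], I[1,5], I[2,2], I[4,4], I[4,5]^2, I[5,5].
HN type (ℓ=5): μ^(1)=6; μ^(2)=16/5; μ^(3)=-1; μ^(4)=-9/2; μ^(5)=-15

((1, 1, 0, 1, 0); (1, 1, 1, 1, 1); (0, 1, 0, 0, 0); (0, 0, 0, 2, 2); (0, 0, 0, 0, 1))


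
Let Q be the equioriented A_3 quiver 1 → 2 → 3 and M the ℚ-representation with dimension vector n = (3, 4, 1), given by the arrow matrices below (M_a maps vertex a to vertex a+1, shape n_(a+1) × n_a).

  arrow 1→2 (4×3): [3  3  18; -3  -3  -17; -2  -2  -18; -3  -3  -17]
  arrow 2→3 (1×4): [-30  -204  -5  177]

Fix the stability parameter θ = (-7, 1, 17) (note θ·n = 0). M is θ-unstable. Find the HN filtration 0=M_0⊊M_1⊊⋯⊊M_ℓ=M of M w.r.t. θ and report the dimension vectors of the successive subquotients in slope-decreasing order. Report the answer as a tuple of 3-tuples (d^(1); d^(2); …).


Via rank(M_{q-1}∘⋯∘M_p): M ≅ I[1,1], I[1,2], I[1,3], I[2,2]^2.
μ_θ-semistable layers: μ^(1)=17; μ^(2)=1; μ^(3)=-7

((0, 0, 1); (0, 4, 0); (3, 0, 0))


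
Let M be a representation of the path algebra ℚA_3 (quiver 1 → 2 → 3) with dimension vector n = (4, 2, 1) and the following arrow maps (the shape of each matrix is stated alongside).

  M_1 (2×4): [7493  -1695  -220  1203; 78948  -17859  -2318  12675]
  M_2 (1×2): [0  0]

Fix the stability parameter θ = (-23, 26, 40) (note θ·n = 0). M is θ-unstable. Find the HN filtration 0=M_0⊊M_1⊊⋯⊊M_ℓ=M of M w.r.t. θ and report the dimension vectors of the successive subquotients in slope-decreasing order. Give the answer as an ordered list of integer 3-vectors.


Interval decomposition of M: I[1,1]^2, I[1,2]^2, I[3,3].
HN type (ℓ=3): μ^(1)=40; μ^(2)=26; μ^(3)=-23

((0, 0, 1); (0, 2, 0); (4, 0, 0))


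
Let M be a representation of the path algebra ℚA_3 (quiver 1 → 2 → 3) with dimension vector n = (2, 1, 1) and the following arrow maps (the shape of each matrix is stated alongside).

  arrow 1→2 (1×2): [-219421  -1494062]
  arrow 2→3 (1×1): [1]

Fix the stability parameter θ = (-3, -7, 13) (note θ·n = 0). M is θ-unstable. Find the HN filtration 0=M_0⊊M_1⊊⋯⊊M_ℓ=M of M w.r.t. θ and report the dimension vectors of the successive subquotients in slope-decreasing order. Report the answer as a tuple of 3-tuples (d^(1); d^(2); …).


Via rank(M_{q-1}∘⋯∘M_p): M ≅ I[1,1], I[1,3].
μ_θ-semistable layers: μ^(1)=13; μ^(2)=-3; μ^(3)=-5

((0, 0, 1); (1, 0, 0); (1, 1, 0))


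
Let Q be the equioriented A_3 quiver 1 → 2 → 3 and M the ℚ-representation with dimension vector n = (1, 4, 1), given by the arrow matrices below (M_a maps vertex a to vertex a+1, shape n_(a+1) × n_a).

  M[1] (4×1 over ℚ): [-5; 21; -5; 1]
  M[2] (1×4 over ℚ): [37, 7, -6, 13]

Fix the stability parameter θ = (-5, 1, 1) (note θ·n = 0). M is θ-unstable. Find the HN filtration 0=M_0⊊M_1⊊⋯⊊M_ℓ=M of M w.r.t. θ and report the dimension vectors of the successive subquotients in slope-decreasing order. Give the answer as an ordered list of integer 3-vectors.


Interval decomposition of M: I[1,3], I[2,2]^3.
HN type (ℓ=2): μ^(1)=1; μ^(2)=-5

((0, 4, 1); (1, 0, 0))


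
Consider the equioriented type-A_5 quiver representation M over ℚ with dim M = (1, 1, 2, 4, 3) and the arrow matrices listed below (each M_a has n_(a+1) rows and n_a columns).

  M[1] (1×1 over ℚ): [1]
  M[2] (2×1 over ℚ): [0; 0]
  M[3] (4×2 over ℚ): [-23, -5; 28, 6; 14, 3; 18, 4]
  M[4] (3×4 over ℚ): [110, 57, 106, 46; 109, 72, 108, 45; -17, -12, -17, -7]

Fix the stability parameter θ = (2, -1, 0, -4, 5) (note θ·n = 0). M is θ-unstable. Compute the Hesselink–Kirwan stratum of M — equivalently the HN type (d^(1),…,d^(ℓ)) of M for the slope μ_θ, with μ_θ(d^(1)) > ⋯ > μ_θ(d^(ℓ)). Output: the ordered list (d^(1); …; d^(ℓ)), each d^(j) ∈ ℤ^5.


Via rank(M_{q-1}∘⋯∘M_p): M ≅ I[1,2], I[3,5]^2, I[4,4], I[4,5].
μ_θ-semistable layers: μ^(1)=5; μ^(2)=1/2; μ^(3)=-2; μ^(4)=-4

((0, 0, 0, 0, 3); (1, 1, 0, 0, 0); (0, 0, 2, 2, 0); (0, 0, 0, 2, 0))


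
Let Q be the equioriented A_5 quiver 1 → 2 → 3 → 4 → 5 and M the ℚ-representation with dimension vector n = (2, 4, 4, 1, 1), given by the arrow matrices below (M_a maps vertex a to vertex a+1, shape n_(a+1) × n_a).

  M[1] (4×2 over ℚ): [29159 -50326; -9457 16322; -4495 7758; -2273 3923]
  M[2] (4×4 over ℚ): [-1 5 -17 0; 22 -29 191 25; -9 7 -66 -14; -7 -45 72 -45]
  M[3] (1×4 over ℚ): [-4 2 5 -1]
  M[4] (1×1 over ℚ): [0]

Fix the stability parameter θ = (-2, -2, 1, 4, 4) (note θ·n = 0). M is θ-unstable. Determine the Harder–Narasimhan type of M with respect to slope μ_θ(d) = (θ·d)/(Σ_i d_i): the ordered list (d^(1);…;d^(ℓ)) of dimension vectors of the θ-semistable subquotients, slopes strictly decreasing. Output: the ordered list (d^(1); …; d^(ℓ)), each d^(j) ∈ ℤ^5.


Interval decomposition of M: I[1,3], I[1,4], I[2,3]^2, I[5,5].
HN type (ℓ=3): μ^(1)=4; μ^(2)=1; μ^(3)=-2

((0, 0, 0, 1, 1); (0, 0, 4, 0, 0); (2, 4, 0, 0, 0))


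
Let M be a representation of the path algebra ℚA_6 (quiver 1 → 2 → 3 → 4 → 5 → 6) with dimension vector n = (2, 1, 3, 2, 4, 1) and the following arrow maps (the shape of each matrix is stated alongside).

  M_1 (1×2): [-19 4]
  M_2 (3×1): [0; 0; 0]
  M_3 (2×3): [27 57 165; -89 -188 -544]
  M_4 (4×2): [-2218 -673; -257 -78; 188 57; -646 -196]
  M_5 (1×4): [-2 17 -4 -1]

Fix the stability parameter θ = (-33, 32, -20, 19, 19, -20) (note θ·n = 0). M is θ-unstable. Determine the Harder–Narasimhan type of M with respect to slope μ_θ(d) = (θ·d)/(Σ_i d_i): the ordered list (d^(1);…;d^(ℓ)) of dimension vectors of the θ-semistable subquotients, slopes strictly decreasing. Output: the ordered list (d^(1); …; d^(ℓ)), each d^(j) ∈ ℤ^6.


Barcode: M ≅ I[1,1], I[1,2], I[3,3], I[3,5], I[3,6], I[5,5]^2. HN layers by μ_θ (5 steps, strictly decreasing):
  μ^(1)=32; μ^(2)=19; μ^(3)=6; μ^(4)=-20; μ^(5)=-33

((0, 1, 0, 0, 0, 0); (0, 0, 0, 1, 3, 0); (0, 0, 0, 1, 1, 1); (0, 0, 3, 0, 0, 0); (2, 0, 0, 0, 0, 0))


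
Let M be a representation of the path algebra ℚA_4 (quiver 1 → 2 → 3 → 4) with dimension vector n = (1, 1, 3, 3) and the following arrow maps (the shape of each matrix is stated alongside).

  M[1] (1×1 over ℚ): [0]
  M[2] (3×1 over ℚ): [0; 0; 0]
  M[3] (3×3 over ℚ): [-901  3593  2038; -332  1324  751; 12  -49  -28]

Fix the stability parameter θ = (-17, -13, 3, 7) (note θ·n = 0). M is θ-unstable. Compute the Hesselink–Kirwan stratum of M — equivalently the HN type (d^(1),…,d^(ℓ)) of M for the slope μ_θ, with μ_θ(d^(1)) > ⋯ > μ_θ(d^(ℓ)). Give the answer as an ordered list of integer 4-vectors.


Interval decomposition of M: I[1,1], I[2,2], I[3,4]^3.
HN type (ℓ=4): μ^(1)=7; μ^(2)=3; μ^(3)=-13; μ^(4)=-17

((0, 0, 0, 3); (0, 0, 3, 0); (0, 1, 0, 0); (1, 0, 0, 0))


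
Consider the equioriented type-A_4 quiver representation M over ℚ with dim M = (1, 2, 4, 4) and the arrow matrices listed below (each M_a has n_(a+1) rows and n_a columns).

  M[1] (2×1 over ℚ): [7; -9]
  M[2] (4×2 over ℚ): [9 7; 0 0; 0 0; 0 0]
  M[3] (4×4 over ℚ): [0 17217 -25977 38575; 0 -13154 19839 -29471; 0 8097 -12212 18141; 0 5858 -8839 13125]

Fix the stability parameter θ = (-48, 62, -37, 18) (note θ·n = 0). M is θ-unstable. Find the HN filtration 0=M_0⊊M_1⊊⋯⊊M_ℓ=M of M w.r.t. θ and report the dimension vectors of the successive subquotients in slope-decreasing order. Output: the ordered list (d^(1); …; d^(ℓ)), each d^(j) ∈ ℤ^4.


Barcode: M ≅ I[1,2], I[2,3], I[3,4]^3, I[4,4]. HN layers by μ_θ (5 steps, strictly decreasing):
  μ^(1)=62; μ^(2)=18; μ^(3)=25/2; μ^(4)=-37; μ^(5)=-48

((0, 1, 0, 0); (0, 0, 0, 4); (0, 1, 1, 0); (0, 0, 3, 0); (1, 0, 0, 0))


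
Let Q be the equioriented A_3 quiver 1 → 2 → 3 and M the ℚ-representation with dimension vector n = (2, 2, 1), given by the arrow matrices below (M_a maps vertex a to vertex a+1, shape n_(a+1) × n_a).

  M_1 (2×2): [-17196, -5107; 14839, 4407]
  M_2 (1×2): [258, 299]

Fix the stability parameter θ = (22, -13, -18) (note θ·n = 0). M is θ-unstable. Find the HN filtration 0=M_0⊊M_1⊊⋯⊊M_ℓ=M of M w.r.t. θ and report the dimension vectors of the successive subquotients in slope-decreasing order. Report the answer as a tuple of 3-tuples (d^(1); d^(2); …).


Via rank(M_{q-1}∘⋯∘M_p): M ≅ I[1,2], I[1,3].
μ_θ-semistable layers: μ^(1)=9/2; μ^(2)=-3

((1, 1, 0); (1, 1, 1))


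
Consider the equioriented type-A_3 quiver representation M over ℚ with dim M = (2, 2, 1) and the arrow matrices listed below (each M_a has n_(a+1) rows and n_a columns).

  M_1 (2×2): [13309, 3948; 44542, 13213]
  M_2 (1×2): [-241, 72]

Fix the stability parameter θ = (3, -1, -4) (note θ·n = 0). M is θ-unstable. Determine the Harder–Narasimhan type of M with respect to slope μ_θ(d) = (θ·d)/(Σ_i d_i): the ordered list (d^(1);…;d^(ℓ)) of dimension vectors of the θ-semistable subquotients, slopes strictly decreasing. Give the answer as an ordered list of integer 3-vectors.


Interval decomposition of M: I[1,2], I[1,3].
HN type (ℓ=2): μ^(1)=1; μ^(2)=-2/3

((1, 1, 0); (1, 1, 1))


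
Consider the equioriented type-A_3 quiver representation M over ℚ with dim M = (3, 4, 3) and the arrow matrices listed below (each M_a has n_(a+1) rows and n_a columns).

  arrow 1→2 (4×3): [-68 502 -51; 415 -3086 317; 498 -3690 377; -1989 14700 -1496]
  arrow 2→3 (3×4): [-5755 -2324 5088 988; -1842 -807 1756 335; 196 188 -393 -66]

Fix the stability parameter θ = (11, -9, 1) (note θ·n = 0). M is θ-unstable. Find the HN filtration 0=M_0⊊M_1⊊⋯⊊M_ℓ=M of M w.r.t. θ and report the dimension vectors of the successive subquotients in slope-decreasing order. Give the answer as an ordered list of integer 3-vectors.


Via rank(M_{q-1}∘⋯∘M_p): M ≅ I[1,1], I[1,2], I[1,3], I[2,3]^2.
μ_θ-semistable layers: μ^(1)=11; μ^(2)=1; μ^(3)=-9

((1, 0, 0); (2, 2, 3); (0, 2, 0))


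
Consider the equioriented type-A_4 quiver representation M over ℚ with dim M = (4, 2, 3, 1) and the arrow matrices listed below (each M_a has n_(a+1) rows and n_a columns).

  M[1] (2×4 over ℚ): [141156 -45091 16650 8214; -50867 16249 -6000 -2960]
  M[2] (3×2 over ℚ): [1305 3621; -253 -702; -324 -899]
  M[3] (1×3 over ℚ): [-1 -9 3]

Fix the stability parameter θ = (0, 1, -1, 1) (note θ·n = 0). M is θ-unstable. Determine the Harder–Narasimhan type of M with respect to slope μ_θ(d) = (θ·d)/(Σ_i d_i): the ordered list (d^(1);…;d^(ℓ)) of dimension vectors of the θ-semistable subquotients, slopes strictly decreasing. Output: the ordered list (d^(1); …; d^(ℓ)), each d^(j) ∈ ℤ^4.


Via rank(M_{q-1}∘⋯∘M_p): M ≅ I[1,1]^2, I[1,3]^2, I[3,4].
μ_θ-semistable layers: μ^(1)=1; μ^(2)=0; μ^(3)=-1

((0, 0, 0, 1); (4, 2, 2, 0); (0, 0, 1, 0))


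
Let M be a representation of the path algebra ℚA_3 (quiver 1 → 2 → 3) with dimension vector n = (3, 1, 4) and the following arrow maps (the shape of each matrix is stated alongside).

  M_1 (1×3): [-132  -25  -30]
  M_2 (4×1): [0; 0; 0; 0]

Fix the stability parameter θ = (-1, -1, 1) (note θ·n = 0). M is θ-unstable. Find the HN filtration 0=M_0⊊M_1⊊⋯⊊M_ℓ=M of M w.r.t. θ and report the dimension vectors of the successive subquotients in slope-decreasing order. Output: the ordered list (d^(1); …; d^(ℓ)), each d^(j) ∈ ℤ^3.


Barcode: M ≅ I[1,1]^2, I[1,2], I[3,3]^4. HN layers by μ_θ (2 steps, strictly decreasing):
  μ^(1)=1; μ^(2)=-1

((0, 0, 4); (3, 1, 0))


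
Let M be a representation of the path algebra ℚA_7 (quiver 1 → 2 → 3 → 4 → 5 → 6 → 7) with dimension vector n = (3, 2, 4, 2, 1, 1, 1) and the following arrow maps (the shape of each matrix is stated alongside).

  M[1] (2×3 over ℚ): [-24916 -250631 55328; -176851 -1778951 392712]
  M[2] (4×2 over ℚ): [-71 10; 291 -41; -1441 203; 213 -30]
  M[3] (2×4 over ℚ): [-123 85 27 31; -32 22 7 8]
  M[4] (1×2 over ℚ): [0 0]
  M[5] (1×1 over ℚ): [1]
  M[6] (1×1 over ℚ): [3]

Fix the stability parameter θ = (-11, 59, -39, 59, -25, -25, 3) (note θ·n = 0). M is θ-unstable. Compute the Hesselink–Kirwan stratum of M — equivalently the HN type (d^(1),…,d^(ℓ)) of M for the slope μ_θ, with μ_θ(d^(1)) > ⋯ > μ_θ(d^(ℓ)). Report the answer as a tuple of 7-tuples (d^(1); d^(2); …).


Barcode: M ≅ I[1,1], I[1,3], I[1,4], I[3,3], I[3,4], I[5,7]. HN layers by μ_θ (6 steps, strictly decreasing):
  μ^(1)=59; μ^(2)=10; μ^(3)=3; μ^(4)=-11; μ^(5)=-25; μ^(6)=-39

((0, 0, 0, 2, 0, 0, 0); (0, 2, 2, 0, 0, 0, 0); (0, 0, 0, 0, 0, 0, 1); (3, 0, 0, 0, 0, 0, 0); (0, 0, 0, 0, 1, 1, 0); (0, 0, 2, 0, 0, 0, 0))


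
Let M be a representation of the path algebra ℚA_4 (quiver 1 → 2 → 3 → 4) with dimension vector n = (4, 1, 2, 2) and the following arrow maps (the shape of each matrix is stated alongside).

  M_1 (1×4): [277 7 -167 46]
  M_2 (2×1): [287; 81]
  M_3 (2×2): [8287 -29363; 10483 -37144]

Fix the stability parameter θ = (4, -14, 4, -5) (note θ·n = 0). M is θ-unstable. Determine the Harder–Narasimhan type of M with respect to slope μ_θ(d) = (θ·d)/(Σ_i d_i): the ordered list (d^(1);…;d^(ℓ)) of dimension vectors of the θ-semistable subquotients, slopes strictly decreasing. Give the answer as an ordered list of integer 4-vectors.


Via rank(M_{q-1}∘⋯∘M_p): M ≅ I[1,1]^3, I[1,4], I[3,4].
μ_θ-semistable layers: μ^(1)=4; μ^(2)=-1/2; μ^(3)=-5

((3, 0, 0, 0); (0, 0, 2, 2); (1, 1, 0, 0))


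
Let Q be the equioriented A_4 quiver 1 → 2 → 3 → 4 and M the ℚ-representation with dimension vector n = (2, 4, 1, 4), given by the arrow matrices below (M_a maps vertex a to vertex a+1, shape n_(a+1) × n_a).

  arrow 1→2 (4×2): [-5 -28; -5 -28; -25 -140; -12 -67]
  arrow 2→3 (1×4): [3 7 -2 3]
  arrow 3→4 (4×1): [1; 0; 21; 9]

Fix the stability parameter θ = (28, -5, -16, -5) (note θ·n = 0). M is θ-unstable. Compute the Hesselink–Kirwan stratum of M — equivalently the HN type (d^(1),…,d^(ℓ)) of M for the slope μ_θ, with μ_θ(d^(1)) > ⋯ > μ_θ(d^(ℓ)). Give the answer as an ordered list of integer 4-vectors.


Barcode: M ≅ I[1,2], I[1,4], I[2,2]^2, I[4,4]^3. HN layers by μ_θ (3 steps, strictly decreasing):
  μ^(1)=23/2; μ^(2)=1/2; μ^(3)=-5

((1, 1, 0, 0); (1, 1, 1, 1); (0, 2, 0, 3))


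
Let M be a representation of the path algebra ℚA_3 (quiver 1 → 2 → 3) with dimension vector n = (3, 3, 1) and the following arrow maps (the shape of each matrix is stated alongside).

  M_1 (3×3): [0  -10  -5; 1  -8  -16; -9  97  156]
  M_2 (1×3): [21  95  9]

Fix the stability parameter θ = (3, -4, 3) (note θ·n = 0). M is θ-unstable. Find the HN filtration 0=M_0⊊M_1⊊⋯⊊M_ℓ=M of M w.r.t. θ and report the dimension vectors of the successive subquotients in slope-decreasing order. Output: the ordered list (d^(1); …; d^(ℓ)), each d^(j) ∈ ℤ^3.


Interval decomposition of M: I[1,2]^2, I[1,3].
HN type (ℓ=2): μ^(1)=3; μ^(2)=-1/2

((0, 0, 1); (3, 3, 0))


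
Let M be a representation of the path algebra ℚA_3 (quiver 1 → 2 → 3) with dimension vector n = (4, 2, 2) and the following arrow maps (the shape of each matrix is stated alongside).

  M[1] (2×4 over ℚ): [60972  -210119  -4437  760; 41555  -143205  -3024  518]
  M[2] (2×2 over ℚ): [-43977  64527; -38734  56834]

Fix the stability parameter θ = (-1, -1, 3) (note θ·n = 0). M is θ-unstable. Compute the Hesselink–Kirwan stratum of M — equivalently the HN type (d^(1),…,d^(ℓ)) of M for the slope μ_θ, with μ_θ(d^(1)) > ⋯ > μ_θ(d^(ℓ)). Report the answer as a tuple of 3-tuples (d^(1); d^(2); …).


Barcode: M ≅ I[1,1]^2, I[1,2], I[1,3], I[3,3]. HN layers by μ_θ (2 steps, strictly decreasing):
  μ^(1)=3; μ^(2)=-1

((0, 0, 2); (4, 2, 0))


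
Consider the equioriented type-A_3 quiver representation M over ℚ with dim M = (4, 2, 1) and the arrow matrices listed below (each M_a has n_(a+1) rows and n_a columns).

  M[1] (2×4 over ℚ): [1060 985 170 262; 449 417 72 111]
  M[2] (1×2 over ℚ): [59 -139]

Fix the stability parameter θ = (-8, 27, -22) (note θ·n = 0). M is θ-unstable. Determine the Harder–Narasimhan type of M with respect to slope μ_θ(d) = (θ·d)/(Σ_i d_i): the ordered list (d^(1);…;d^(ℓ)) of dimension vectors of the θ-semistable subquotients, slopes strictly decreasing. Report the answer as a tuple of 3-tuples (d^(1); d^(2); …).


Interval decomposition of M: I[1,1]^2, I[1,2], I[1,3].
HN type (ℓ=3): μ^(1)=27; μ^(2)=5/2; μ^(3)=-8

((0, 1, 0); (0, 1, 1); (4, 0, 0))


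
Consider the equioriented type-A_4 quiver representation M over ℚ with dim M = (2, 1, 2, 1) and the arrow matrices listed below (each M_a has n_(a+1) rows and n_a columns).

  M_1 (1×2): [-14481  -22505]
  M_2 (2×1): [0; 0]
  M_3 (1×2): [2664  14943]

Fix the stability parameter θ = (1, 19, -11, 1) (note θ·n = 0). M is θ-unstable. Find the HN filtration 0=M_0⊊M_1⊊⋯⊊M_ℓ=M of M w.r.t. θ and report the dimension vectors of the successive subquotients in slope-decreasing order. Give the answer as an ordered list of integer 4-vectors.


Via rank(M_{q-1}∘⋯∘M_p): M ≅ I[1,1], I[1,2], I[3,3], I[3,4].
μ_θ-semistable layers: μ^(1)=19; μ^(2)=1; μ^(3)=-11

((0, 1, 0, 0); (2, 0, 0, 1); (0, 0, 2, 0))


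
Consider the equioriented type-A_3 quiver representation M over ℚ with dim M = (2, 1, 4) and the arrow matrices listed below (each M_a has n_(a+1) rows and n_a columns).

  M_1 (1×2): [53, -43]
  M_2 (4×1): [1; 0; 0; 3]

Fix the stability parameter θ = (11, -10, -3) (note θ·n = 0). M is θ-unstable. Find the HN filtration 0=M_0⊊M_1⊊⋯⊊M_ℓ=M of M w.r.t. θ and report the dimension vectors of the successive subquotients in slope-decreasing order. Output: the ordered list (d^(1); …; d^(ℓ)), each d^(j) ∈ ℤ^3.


Interval decomposition of M: I[1,1], I[1,3], I[3,3]^3.
HN type (ℓ=3): μ^(1)=11; μ^(2)=-2/3; μ^(3)=-3

((1, 0, 0); (1, 1, 1); (0, 0, 3))
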